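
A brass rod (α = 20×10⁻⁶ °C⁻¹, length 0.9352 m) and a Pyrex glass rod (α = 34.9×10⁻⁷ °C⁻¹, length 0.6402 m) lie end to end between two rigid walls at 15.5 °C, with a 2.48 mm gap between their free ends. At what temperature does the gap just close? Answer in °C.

T = 134 °C

Gap closes when ΔL₁ + ΔL₂ = 2.48 mm = 2.48×10⁻³ m
(α₁L₁ + α₂L₂)ΔT = g
α₁L₁ + α₂L₂ = 20×10⁻⁶×0.9352 + 34.9×10⁻⁷×0.6402 = 2.0938298×10⁻⁵ m/K
ΔT = 2.48×10⁻³ / 2.0938298×10⁻⁵ = 118.44 K
T = 15.5 + 118.44 = 133.94 °C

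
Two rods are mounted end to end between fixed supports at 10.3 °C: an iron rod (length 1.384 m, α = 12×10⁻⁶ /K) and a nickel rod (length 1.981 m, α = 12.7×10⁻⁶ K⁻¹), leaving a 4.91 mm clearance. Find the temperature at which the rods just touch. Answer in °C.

Gap closes when ΔL₁ + ΔL₂ = 4.91 mm = 4.91×10⁻³ m
(α₁L₁ + α₂L₂)ΔT = g
α₁L₁ + α₂L₂ = 12×10⁻⁶×1.384 + 12.7×10⁻⁶×1.981 = 4.17667×10⁻⁵ m/K
ΔT = 4.91×10⁻³ / 4.17667×10⁻⁵ = 117.56 K
T = 10.3 + 117.56 = 127.86 °C

T = 128 °C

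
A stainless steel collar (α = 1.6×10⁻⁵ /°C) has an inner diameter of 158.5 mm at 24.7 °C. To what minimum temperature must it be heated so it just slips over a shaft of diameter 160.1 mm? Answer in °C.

Required Δd = 160.1 − 158.5 = 1.6 mm
Δd = αd₀ΔT ⇒ ΔT = Δd/(αd₀) = 1.6 / (1.6×10⁻⁵ × 158.5) = 630.91 K
T_min = 24.7 + 630.91 = 655.61 °C

T = 656 °C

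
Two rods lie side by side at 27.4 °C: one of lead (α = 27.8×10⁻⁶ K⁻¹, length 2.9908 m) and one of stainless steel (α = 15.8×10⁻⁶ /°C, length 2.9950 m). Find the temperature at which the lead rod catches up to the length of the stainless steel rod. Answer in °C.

L₁(1 + α₁ΔT) = L₂(1 + α₂ΔT) ⇒ ΔT = (L₂ − L₁)/(α₁L₁ − α₂L₂)
L₂ − L₁ = 2.9950 − 2.9908 = 4.20×10⁻³ m
α₁L₁ − α₂L₂ = 27.8×10⁻⁶×2.9908 − 15.8×10⁻⁶×2.9950 = 3.582324×10⁻⁵ m/K
ΔT = 4.20×10⁻³ / 3.582324×10⁻⁵ = 117.242 K
T = 27.4 + 117.242 = 144.642 °C

T = 144.6 °C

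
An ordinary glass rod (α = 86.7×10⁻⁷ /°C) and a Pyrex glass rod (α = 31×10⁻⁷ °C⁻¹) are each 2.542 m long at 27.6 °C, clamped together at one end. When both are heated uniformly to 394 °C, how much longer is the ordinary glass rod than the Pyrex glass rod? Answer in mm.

5.19 mm

ΔT = 366.4 K
ordinary glass: ΔL = 86.7×10⁻⁷ × 2.542 m × 366.4 = 8.0751×10⁻³ m = 8.0751 mm
Pyrex glass: ΔL = 31×10⁻⁷ × 2.542 m × 366.4 = 2.8873×10⁻³ m = 2.8873 mm
difference = 8.0751 − 2.8873 = 5.1878 mm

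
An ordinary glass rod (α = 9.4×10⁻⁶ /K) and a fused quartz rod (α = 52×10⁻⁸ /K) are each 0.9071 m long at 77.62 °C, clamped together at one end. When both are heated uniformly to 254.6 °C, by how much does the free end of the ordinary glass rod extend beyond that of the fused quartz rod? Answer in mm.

1.43 mm

ΔT = 176.98 K
ordinary glass: ΔL = 9.4×10⁻⁶ × 0.9071 m × 176.98 = 1.5091×10⁻³ m = 1.5091 mm
fused quartz: ΔL = 52×10⁻⁸ × 0.9071 m × 176.98 = 8.3480×10⁻⁵ m = 0.083480 mm
difference = 1.5091 − 0.083480 = 1.42562 mm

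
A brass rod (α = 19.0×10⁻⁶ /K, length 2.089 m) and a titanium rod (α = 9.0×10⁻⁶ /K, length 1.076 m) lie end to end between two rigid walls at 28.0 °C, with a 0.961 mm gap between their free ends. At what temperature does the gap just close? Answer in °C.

Gap closes when ΔL₁ + ΔL₂ = 0.961 mm = 9.61×10⁻⁴ m
(α₁L₁ + α₂L₂)ΔT = g
α₁L₁ + α₂L₂ = 19.0×10⁻⁶×2.089 + 9.0×10⁻⁶×1.076 = 4.9375×10⁻⁵ m/K
ΔT = 9.61×10⁻⁴ / 4.9375×10⁻⁵ = 19.463 K
T = 28.0 + 19.463 = 47.463 °C

T = 47.5 °C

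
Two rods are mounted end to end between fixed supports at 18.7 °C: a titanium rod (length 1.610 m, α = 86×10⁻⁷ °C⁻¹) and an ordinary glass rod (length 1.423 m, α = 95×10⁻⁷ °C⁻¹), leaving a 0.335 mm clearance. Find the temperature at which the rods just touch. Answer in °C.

T = 30.9 °C

α₁L₁ = 1.3846×10⁻⁵ m/K, α₂L₂ = 1.35185×10⁻⁵ m/K → total 2.73645×10⁻⁵ m/K
ΔT = g/(α₁L₁+α₂L₂) = 3.35×10⁻⁴ / 2.73645×10⁻⁵ = 12.242 K
T = 18.7 + 12.242 = 30.942 °C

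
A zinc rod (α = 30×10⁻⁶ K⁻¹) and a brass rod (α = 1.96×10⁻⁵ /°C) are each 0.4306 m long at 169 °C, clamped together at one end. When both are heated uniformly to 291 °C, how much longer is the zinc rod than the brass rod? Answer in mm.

ΔT = 122 K
zinc: ΔL = 30×10⁻⁶ × 0.4306 m × 122 = 1.5760×10⁻³ m = 1.5760 mm
brass: ΔL = 1.96×10⁻⁵ × 0.4306 m × 122 = 1.0297×10⁻³ m = 1.0297 mm
difference = 1.5760 − 1.0297 = 0.5463 mm

0.546 mm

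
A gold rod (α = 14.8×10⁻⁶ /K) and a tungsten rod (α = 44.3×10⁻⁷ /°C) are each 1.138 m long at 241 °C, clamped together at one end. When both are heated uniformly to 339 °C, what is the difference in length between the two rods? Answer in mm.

ΔT = 98 K
gold: ΔL = 14.8×10⁻⁶ × 1.138 m × 98 = 1.6506×10⁻³ m = 1.6506 mm
tungsten: ΔL = 44.3×10⁻⁷ × 1.138 m × 98 = 4.9405×10⁻⁴ m = 0.49405 mm
difference = 1.6506 − 0.49405 = 1.15655 mm

1.16 mm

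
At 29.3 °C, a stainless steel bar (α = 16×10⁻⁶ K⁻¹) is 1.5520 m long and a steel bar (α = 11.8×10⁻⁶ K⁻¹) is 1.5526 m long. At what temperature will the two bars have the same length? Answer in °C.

T = 121.4 °C

Equal length when α₁L₁ΔT − α₂L₂ΔT = L₂ − L₁ = 6.00×10⁻⁴ m
α₁L₁ = 2.4832×10⁻⁵, α₂L₂ = 1.832068×10⁻⁵ → Δ(αL) = 6.51132×10⁻⁶ m/K
ΔT = 6.00×10⁻⁴ / 6.51132×10⁻⁶ = 92.147 K, so T = 29.3 + 92.147 = 121.447 °C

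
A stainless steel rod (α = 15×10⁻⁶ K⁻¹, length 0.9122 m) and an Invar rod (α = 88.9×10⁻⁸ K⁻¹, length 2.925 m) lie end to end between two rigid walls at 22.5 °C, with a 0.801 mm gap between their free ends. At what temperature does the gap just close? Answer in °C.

T = 71.7 °C

Gap closes when ΔL₁ + ΔL₂ = 0.801 mm = 8.01×10⁻⁴ m
(α₁L₁ + α₂L₂)ΔT = g
α₁L₁ + α₂L₂ = 15×10⁻⁶×0.9122 + 88.9×10⁻⁸×2.925 = 1.6283325×10⁻⁵ m/K
ΔT = 8.01×10⁻⁴ / 1.6283325×10⁻⁵ = 49.191 K
T = 22.5 + 49.191 = 71.691 °C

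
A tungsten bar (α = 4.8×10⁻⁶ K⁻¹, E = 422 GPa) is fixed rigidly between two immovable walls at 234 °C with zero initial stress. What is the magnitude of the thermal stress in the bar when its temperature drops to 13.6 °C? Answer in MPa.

Fully constrained: the free strain ε = αΔT is blocked, so σ = Eε = EαΔT.
|ΔT| = 220.4 K
σ = 422×10⁹ × 4.8×10⁻⁶ × 220.4 = 4.46×10⁸ Pa

σ = 446 MPa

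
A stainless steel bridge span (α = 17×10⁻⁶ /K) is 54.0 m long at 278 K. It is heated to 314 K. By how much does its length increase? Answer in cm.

ΔL = 3.30 cm

|ΔT| = |314 − 278| = 36 K
ΔL = αL₀ΔT = (17×10⁻⁶)(54.0)(36) = 3.30×10⁻² m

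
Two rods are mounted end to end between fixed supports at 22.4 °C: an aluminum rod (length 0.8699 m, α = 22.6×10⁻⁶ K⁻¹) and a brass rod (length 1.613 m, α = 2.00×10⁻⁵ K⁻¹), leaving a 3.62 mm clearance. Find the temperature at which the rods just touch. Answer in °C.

T = 92.1 °C

α₁L₁ = 1.965974×10⁻⁵ m/K, α₂L₂ = 3.226×10⁻⁵ m/K → total 5.191974×10⁻⁵ m/K
ΔT = g/(α₁L₁+α₂L₂) = 3.62×10⁻³ / 5.191974×10⁻⁵ = 69.723 K
T = 22.4 + 69.723 = 92.123 °C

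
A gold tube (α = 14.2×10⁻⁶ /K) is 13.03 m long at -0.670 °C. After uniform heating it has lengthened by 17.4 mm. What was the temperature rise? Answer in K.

ΔT = 94.0 K

ΔL = αL₀ΔT ⇒ ΔT = ΔL / (αL₀)
ΔT = 17.4×10⁻³ m / (14.2×10⁻⁶ × 13.03 m) = 94.041 K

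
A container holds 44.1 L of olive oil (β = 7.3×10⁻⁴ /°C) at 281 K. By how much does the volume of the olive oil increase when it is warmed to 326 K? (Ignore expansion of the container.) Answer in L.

|ΔT| = |326 − 281| = 45 K
ΔV = βV₀ΔT = (7.3×10⁻⁴)(44.1)(45) = 1.45 L

ΔV = 1.45 L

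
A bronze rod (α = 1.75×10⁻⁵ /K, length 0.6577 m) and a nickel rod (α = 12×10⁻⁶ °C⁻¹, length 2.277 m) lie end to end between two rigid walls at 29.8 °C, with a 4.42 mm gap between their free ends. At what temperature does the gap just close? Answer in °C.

T = 144 °C

Gap closes when ΔL₁ + ΔL₂ = 4.42 mm = 4.42×10⁻³ m
(α₁L₁ + α₂L₂)ΔT = g
α₁L₁ + α₂L₂ = 1.75×10⁻⁵×0.6577 + 12×10⁻⁶×2.277 = 3.883375×10⁻⁵ m/K
ΔT = 4.42×10⁻³ / 3.883375×10⁻⁵ = 113.82 K
T = 29.8 + 113.82 = 143.62 °C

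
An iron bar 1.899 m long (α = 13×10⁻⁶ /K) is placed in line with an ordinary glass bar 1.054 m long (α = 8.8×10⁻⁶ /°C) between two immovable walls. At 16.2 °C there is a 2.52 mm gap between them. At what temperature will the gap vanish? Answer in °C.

T = 90.4 °C

Gap closes when ΔL₁ + ΔL₂ = 2.52 mm = 2.52×10⁻³ m
(α₁L₁ + α₂L₂)ΔT = g
α₁L₁ + α₂L₂ = 13×10⁻⁶×1.899 + 8.8×10⁻⁶×1.054 = 3.39622×10⁻⁵ m/K
ΔT = 2.52×10⁻³ / 3.39622×10⁻⁵ = 74.200 K
T = 16.2 + 74.200 = 90.400 °C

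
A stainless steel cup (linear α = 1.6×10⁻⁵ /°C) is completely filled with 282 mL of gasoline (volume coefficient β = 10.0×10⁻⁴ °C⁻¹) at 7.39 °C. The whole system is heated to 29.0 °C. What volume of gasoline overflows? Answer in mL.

The cup also expands: β_container ≈ 3α = 4.8×10⁻⁵ /K
Net overflow = V₀(β_liq − 3α_cont)ΔT
β − 3α = 1.00×10⁻³ − 4.8×10⁻⁵ = 9.52×10⁻⁴ /K; ΔT = 21.61 K
ΔV = 282 × 9.52×10⁻⁴ × 21.61 = 5.80 mL

5.80 mL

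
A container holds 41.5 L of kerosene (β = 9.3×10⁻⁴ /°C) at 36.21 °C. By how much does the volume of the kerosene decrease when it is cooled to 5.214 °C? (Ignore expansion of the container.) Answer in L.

|ΔT| = |5.214 − 36.21| = 30.996 K
ΔV = βV₀ΔT = (9.3×10⁻⁴)(41.5)(30.996) = 1.20 L

ΔV = 1.20 L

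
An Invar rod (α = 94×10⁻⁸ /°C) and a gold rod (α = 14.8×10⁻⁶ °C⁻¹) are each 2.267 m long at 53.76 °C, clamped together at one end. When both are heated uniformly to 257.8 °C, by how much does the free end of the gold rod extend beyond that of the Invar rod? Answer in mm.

ΔT = 204.04 K
Invar: ΔL = 94×10⁻⁸ × 2.267 m × 204.04 = 4.3481×10⁻⁴ m = 0.43481 mm
gold: ΔL = 14.8×10⁻⁶ × 2.267 m × 204.04 = 6.8459×10⁻³ m = 6.8459 mm
difference = 6.8459 − 0.43481 = 6.41109 mm

6.41 mm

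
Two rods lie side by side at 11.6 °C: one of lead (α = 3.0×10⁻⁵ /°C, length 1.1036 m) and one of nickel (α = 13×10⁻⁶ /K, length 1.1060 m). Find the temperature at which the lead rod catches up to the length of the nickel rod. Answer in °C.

T = 139.7 °C

Equal length when α₁L₁ΔT − α₂L₂ΔT = L₂ − L₁ = 2.40×10⁻³ m
α₁L₁ = 3.3108×10⁻⁵, α₂L₂ = 1.4378×10⁻⁵ → Δ(αL) = 1.873×10⁻⁵ m/K
ΔT = 2.40×10⁻³ / 1.873×10⁻⁵ = 128.137 K, so T = 11.6 + 128.137 = 139.737 °C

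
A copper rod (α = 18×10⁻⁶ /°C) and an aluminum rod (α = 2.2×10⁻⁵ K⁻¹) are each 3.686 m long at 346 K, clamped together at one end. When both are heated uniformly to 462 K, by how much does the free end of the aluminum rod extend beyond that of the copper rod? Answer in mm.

1.71 mm

ΔT = 116 K
copper: ΔL = 18×10⁻⁶ × 3.686 m × 116 = 7.6964×10⁻³ m = 7.6964 mm
aluminum: ΔL = 2.2×10⁻⁵ × 3.686 m × 116 = 9.4067×10⁻³ m = 9.4067 mm
difference = 9.4067 − 7.6964 = 1.7103 mm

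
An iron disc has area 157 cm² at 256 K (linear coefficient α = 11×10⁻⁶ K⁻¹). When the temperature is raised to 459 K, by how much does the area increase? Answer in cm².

Area coefficient ≈ 2α; |ΔT| = 203 K
ΔA = 2αA₀ΔT = 2(11×10⁻⁶)(157)(203) = 0.701 cm²

ΔA = 0.701 cm²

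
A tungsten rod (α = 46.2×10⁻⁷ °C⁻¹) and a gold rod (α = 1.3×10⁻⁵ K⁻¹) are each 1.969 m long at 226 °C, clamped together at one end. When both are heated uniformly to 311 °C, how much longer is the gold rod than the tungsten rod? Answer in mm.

ΔT = 85 K
tungsten: ΔL = 46.2×10⁻⁷ × 1.969 m × 85 = 7.7323×10⁻⁴ m = 0.77323 mm
gold: ΔL = 1.3×10⁻⁵ × 1.969 m × 85 = 2.1757×10⁻³ m = 2.1757 mm
difference = 2.1757 − 0.77323 = 1.40247 mm

1.40 mm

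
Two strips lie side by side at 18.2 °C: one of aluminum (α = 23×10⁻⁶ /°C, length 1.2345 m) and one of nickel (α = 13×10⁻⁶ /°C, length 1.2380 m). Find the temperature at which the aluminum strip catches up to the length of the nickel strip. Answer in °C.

Equal length when α₁L₁ΔT − α₂L₂ΔT = L₂ − L₁ = 3.50×10⁻³ m
α₁L₁ = 2.83935×10⁻⁵, α₂L₂ = 1.6094×10⁻⁵ → Δ(αL) = 1.22995×10⁻⁵ m/K
ΔT = 3.50×10⁻³ / 1.22995×10⁻⁵ = 284.564 K, so T = 18.2 + 284.564 = 302.764 °C

T = 302.8 °C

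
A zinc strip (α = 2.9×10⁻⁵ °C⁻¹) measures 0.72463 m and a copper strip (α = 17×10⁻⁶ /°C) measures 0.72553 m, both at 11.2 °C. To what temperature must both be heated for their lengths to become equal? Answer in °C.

T = 114.9 °C

L₁(1 + α₁ΔT) = L₂(1 + α₂ΔT) ⇒ ΔT = (L₂ − L₁)/(α₁L₁ − α₂L₂)
L₂ − L₁ = 0.72553 − 0.72463 = 9.00×10⁻⁴ m
α₁L₁ − α₂L₂ = 2.9×10⁻⁵×0.72463 − 17×10⁻⁶×0.72553 = 8.68026×10⁻⁶ m/K
ΔT = 9.00×10⁻⁴ / 8.68026×10⁻⁶ = 103.684 K
T = 11.2 + 103.684 = 114.884 °C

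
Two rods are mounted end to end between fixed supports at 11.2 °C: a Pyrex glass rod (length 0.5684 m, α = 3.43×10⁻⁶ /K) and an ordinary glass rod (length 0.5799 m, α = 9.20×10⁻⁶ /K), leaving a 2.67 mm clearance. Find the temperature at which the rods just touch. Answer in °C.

T = 378 °C

Gap closes when ΔL₁ + ΔL₂ = 2.67 mm = 2.67×10⁻³ m
(α₁L₁ + α₂L₂)ΔT = g
α₁L₁ + α₂L₂ = 3.43×10⁻⁶×0.5684 + 9.20×10⁻⁶×0.5799 = 7.284692×10⁻⁶ m/K
ΔT = 2.67×10⁻³ / 7.284692×10⁻⁶ = 366.52 K
T = 11.2 + 366.52 = 377.72 °C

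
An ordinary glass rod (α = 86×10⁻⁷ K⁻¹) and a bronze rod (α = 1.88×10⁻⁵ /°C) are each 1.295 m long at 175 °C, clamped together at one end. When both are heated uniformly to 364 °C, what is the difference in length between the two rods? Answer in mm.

2.50 mm

ΔT = 189 K
ordinary glass: ΔL = 86×10⁻⁷ × 1.295 m × 189 = 2.1049×10⁻³ m = 2.1049 mm
bronze: ΔL = 1.88×10⁻⁵ × 1.295 m × 189 = 4.6014×10⁻³ m = 4.6014 mm
difference = 4.6014 − 2.1049 = 2.4965 mm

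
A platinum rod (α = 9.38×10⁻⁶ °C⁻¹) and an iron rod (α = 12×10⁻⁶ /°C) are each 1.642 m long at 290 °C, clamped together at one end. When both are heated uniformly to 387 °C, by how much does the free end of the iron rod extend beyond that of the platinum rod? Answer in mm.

0.417 mm

ΔT = 97 K
platinum: ΔL = 9.38×10⁻⁶ × 1.642 m × 97 = 1.4940×10⁻³ m = 1.4940 mm
iron: ΔL = 12×10⁻⁶ × 1.642 m × 97 = 1.9113×10⁻³ m = 1.9113 mm
difference = 1.9113 − 1.4940 = 0.4173 mm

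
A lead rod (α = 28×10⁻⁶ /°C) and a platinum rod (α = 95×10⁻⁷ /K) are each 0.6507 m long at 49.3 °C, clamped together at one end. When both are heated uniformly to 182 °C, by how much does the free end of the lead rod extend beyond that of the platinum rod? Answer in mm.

ΔT = 132.7 K
lead: ΔL = 28×10⁻⁶ × 0.6507 m × 132.7 = 2.4177×10⁻³ m = 2.4177 mm
platinum: ΔL = 95×10⁻⁷ × 0.6507 m × 132.7 = 8.2030×10⁻⁴ m = 0.82030 mm
difference = 2.4177 − 0.82030 = 1.5974 mm

1.60 mm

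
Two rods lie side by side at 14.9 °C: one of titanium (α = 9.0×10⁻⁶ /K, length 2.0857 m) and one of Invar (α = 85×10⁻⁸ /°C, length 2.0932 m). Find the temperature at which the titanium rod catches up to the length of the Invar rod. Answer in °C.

L₁(1 + α₁ΔT) = L₂(1 + α₂ΔT) ⇒ ΔT = (L₂ − L₁)/(α₁L₁ − α₂L₂)
L₂ − L₁ = 2.0932 − 2.0857 = 7.50×10⁻³ m
α₁L₁ − α₂L₂ = 9.0×10⁻⁶×2.0857 − 85×10⁻⁸×2.0932 = 1.699208×10⁻⁵ m/K
ΔT = 7.50×10⁻³ / 1.699208×10⁻⁵ = 441.382 K
T = 14.9 + 441.382 = 456.282 °C

T = 456.3 °C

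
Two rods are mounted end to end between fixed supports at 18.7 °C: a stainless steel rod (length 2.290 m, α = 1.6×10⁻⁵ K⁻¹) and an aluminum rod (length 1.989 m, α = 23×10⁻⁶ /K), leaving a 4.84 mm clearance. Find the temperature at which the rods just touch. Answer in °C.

T = 77.4 °C

Gap closes when ΔL₁ + ΔL₂ = 4.84 mm = 4.84×10⁻³ m
(α₁L₁ + α₂L₂)ΔT = g
α₁L₁ + α₂L₂ = 1.6×10⁻⁵×2.290 + 23×10⁻⁶×1.989 = 8.2387×10⁻⁵ m/K
ΔT = 4.84×10⁻³ / 8.2387×10⁻⁵ = 58.747 K
T = 18.7 + 58.747 = 77.447 °C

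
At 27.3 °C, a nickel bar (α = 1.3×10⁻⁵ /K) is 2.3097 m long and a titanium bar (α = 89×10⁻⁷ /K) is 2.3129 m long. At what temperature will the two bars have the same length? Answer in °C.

Equal length when α₁L₁ΔT − α₂L₂ΔT = L₂ − L₁ = 3.20×10⁻³ m
α₁L₁ = 3.00261×10⁻⁵, α₂L₂ = 2.058481×10⁻⁵ → Δ(αL) = 9.44129×10⁻⁶ m/K
ΔT = 3.20×10⁻³ / 9.44129×10⁻⁶ = 338.937 K, so T = 27.3 + 338.937 = 366.237 °C

T = 366.2 °C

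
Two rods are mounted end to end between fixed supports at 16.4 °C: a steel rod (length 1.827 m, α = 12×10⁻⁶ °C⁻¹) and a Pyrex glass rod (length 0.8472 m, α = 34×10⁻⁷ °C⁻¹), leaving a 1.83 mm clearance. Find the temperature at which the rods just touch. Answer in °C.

Gap closes when ΔL₁ + ΔL₂ = 1.83 mm = 1.83×10⁻³ m
(α₁L₁ + α₂L₂)ΔT = g
α₁L₁ + α₂L₂ = 12×10⁻⁶×1.827 + 34×10⁻⁷×0.8472 = 2.480448×10⁻⁵ m/K
ΔT = 1.83×10⁻³ / 2.480448×10⁻⁵ = 73.777 K
T = 16.4 + 73.777 = 90.177 °C

T = 90.2 °C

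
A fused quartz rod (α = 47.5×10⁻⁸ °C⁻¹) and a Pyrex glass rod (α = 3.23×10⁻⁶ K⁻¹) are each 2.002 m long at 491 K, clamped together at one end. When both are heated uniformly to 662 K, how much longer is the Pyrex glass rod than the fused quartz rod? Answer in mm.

0.943 mm

ΔT = 171 K
fused quartz: ΔL = 47.5×10⁻⁸ × 2.002 m × 171 = 1.6261×10⁻⁴ m = 0.16261 mm
Pyrex glass: ΔL = 3.23×10⁻⁶ × 2.002 m × 171 = 1.1058×10⁻³ m = 1.1058 mm
difference = 1.1058 − 0.16261 = 0.94319 mm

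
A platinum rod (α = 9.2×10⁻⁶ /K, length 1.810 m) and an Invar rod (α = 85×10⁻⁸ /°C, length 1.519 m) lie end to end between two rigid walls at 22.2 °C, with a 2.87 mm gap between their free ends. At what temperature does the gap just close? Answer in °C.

α₁L₁ = 1.6652×10⁻⁵ m/K, α₂L₂ = 1.29115×10⁻⁶ m/K → total 1.794315×10⁻⁵ m/K
ΔT = g/(α₁L₁+α₂L₂) = 2.87×10⁻³ / 1.794315×10⁻⁵ = 159.95 K
T = 22.2 + 159.95 = 182.15 °C

T = 182 °C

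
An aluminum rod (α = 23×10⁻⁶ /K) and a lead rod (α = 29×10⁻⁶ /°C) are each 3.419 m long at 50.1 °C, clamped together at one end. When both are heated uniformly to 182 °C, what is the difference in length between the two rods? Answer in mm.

ΔT = 131.9 K
aluminum: ΔL = 23×10⁻⁶ × 3.419 m × 131.9 = 1.0372×10⁻² m = 10.372 mm
lead: ΔL = 29×10⁻⁶ × 3.419 m × 131.9 = 1.3078×10⁻² m = 13.078 mm
difference = 13.078 − 10.372 = 2.706 mm

2.71 mm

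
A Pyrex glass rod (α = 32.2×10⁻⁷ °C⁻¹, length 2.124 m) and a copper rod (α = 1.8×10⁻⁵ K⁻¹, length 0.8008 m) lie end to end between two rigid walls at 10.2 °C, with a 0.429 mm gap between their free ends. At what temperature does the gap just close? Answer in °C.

T = 30.4 °C

α₁L₁ = 6.83928×10⁻⁶ m/K, α₂L₂ = 1.44144×10⁻⁵ m/K → total 2.125368×10⁻⁵ m/K
ΔT = g/(α₁L₁+α₂L₂) = 4.29×10⁻⁴ / 2.125368×10⁻⁵ = 20.185 K
T = 10.2 + 20.185 = 30.385 °C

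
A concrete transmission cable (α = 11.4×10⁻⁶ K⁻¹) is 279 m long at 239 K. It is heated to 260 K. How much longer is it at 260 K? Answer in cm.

ΔL = 6.68 cm

|ΔT| = |260 − 239| = 21 K
ΔL = αL₀ΔT = (11.4×10⁻⁶)(279)(21) = 6.68×10⁻² m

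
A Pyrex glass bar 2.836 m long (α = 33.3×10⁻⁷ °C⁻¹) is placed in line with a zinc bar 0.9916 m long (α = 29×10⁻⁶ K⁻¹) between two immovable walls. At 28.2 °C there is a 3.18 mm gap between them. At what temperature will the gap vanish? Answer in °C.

T = 111 °C

Gap closes when ΔL₁ + ΔL₂ = 3.18 mm = 3.18×10⁻³ m
(α₁L₁ + α₂L₂)ΔT = g
α₁L₁ + α₂L₂ = 33.3×10⁻⁷×2.836 + 29×10⁻⁶×0.9916 = 3.820028×10⁻⁵ m/K
ΔT = 3.18×10⁻³ / 3.820028×10⁻⁵ = 83.25 K
T = 28.2 + 83.25 = 111.45 °C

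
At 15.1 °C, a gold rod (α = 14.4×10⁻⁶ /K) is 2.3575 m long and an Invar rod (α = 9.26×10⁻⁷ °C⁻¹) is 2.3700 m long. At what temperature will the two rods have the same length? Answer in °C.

T = 408.8 °C

L₁(1 + α₁ΔT) = L₂(1 + α₂ΔT) ⇒ ΔT = (L₂ − L₁)/(α₁L₁ − α₂L₂)
L₂ − L₁ = 2.3700 − 2.3575 = 1.25×10⁻² m
α₁L₁ − α₂L₂ = 14.4×10⁻⁶×2.3575 − 9.26×10⁻⁷×2.3700 = 3.175338×10⁻⁵ m/K
ΔT = 1.25×10⁻² / 3.175338×10⁻⁵ = 393.659 K
T = 15.1 + 393.659 = 408.759 °C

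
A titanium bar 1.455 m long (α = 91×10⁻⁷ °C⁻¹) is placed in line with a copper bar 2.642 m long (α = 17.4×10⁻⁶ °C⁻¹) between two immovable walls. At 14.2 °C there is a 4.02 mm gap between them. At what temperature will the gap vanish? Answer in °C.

α₁L₁ = 1.32405×10⁻⁵ m/K, α₂L₂ = 4.59708×10⁻⁵ m/K → total 5.92113×10⁻⁵ m/K
ΔT = g/(α₁L₁+α₂L₂) = 4.02×10⁻³ / 5.92113×10⁻⁵ = 67.892 K
T = 14.2 + 67.892 = 82.092 °C

T = 82.1 °C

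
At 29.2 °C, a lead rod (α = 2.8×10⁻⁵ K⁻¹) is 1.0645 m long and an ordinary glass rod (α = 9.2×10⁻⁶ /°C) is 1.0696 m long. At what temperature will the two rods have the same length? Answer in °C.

Equal length when α₁L₁ΔT − α₂L₂ΔT = L₂ − L₁ = 5.10×10⁻³ m
α₁L₁ = 2.9806×10⁻⁵, α₂L₂ = 9.84032×10⁻⁶ → Δ(αL) = 1.996568×10⁻⁵ m/K
ΔT = 5.10×10⁻³ / 1.996568×10⁻⁵ = 255.438 K, so T = 29.2 + 255.438 = 284.638 °C

T = 284.6 °C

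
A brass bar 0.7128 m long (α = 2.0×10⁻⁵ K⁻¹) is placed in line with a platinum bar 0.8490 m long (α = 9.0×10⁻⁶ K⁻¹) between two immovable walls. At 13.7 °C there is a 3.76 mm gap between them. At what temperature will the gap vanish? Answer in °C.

α₁L₁ = 1.4256×10⁻⁵ m/K, α₂L₂ = 7.641×10⁻⁶ m/K → total 2.1897×10⁻⁵ m/K
ΔT = g/(α₁L₁+α₂L₂) = 3.76×10⁻³ / 2.1897×10⁻⁵ = 171.71 K
T = 13.7 + 171.71 = 185.41 °C

T = 185 °C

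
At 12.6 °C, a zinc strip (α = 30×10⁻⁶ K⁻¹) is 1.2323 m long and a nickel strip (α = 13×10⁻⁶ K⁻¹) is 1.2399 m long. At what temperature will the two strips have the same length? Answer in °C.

T = 377.1 °C

Equal length when α₁L₁ΔT − α₂L₂ΔT = L₂ − L₁ = 7.60×10⁻³ m
α₁L₁ = 3.6969×10⁻⁵, α₂L₂ = 1.61187×10⁻⁵ → Δ(αL) = 2.08503×10⁻⁵ m/K
ΔT = 7.60×10⁻³ / 2.08503×10⁻⁵ = 364.503 K, so T = 12.6 + 364.503 = 377.103 °C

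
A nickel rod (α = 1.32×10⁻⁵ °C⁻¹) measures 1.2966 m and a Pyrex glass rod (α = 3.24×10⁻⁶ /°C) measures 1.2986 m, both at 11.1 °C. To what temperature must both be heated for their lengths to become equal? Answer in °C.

T = 166.0 °C

Equal length when α₁L₁ΔT − α₂L₂ΔT = L₂ − L₁ = 2.00×10⁻³ m
α₁L₁ = 1.711512×10⁻⁵, α₂L₂ = 4.207464×10⁻⁶ → Δ(αL) = 1.2907656×10⁻⁵ m/K
ΔT = 2.00×10⁻³ / 1.2907656×10⁻⁵ = 154.947 K, so T = 11.1 + 154.947 = 166.047 °C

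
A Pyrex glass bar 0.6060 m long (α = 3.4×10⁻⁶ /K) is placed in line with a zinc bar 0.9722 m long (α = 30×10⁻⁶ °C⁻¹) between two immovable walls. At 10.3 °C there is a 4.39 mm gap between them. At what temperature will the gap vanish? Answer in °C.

α₁L₁ = 2.0604×10⁻⁶ m/K, α₂L₂ = 2.9166×10⁻⁵ m/K → total 3.12264×10⁻⁵ m/K
ΔT = g/(α₁L₁+α₂L₂) = 4.39×10⁻³ / 3.12264×10⁻⁵ = 140.59 K
T = 10.3 + 140.59 = 150.89 °C

T = 151 °C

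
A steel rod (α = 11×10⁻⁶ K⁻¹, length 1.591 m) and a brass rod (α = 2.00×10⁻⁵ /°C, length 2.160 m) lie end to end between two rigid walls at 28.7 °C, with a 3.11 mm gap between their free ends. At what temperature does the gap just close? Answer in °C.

Gap closes when ΔL₁ + ΔL₂ = 3.11 mm = 3.11×10⁻³ m
(α₁L₁ + α₂L₂)ΔT = g
α₁L₁ + α₂L₂ = 11×10⁻⁶×1.591 + 2.00×10⁻⁵×2.160 = 6.0701×10⁻⁵ m/K
ΔT = 3.11×10⁻³ / 6.0701×10⁻⁵ = 51.235 K
T = 28.7 + 51.235 = 79.935 °C

T = 79.9 °C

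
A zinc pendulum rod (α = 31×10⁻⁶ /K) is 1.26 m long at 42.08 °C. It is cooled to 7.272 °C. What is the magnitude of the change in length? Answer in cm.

|ΔT| = |7.272 − 42.08| = 34.808 K
ΔL = αL₀ΔT = (31×10⁻⁶)(1.26)(34.808) = 1.36×10⁻³ m

ΔL = 0.136 cm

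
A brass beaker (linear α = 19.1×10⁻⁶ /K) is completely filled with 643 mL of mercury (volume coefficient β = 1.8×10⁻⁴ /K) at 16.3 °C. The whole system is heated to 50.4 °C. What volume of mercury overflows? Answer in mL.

The beaker also expands: β_container ≈ 3α = 5.73×10⁻⁵ /K
Net overflow = V₀(β_liq − 3α_cont)ΔT
β − 3α = 1.80×10⁻⁴ − 5.73×10⁻⁵ = 1.227×10⁻⁴ /K; ΔT = 34.1 K
ΔV = 643 × 1.227×10⁻⁴ × 34.1 = 2.69 mL

2.69 mL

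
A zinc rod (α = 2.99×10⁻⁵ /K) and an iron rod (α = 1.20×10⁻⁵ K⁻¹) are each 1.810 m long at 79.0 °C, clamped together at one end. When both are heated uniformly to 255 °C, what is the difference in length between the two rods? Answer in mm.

ΔT = 176.0 K
zinc: ΔL = 2.99×10⁻⁵ × 1.810 m × 176.0 = 9.5249×10⁻³ m = 9.5249 mm
iron: ΔL = 1.20×10⁻⁵ × 1.810 m × 176.0 = 3.8227×10⁻³ m = 3.8227 mm
difference = 9.5249 − 3.8227 = 5.7022 mm

5.70 mm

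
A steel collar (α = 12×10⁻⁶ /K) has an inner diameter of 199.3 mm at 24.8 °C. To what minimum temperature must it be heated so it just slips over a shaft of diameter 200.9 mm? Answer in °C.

T = 694 °C

Required Δd = 200.9 − 199.3 = 1.6 mm
Δd = αd₀ΔT ⇒ ΔT = Δd/(αd₀) = 1.6 / (12×10⁻⁶ × 199.3) = 669.01 K
T_min = 24.8 + 669.01 = 693.81 °C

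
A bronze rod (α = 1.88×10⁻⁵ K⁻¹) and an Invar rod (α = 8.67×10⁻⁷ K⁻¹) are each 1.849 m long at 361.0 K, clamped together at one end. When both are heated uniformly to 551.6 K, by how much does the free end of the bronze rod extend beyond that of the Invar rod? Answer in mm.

6.32 mm

ΔT = 190.6 K
bronze: ΔL = 1.88×10⁻⁵ × 1.849 m × 190.6 = 6.6255×10⁻³ m = 6.6255 mm
Invar: ΔL = 8.67×10⁻⁷ × 1.849 m × 190.6 = 3.0555×10⁻⁴ m = 0.30555 mm
difference = 6.6255 − 0.30555 = 6.31995 mm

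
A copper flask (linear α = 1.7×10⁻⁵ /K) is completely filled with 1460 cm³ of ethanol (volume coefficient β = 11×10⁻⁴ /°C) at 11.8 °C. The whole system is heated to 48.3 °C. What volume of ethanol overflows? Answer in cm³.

55.9 cm³

The flask also expands: β_container ≈ 3α = 5.1×10⁻⁵ /K
Net overflow = V₀(β_liq − 3α_cont)ΔT
β − 3α = 1.10×10⁻³ − 5.1×10⁻⁵ = 1.049×10⁻³ /K; ΔT = 36.5 K
ΔV = 1460 × 1.049×10⁻³ × 36.5 = 55.9 cm³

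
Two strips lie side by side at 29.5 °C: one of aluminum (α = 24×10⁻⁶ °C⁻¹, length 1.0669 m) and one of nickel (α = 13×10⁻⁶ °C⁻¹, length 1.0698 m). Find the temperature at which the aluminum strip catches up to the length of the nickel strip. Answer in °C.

Equal length when α₁L₁ΔT − α₂L₂ΔT = L₂ − L₁ = 2.90×10⁻³ m
α₁L₁ = 2.56056×10⁻⁵, α₂L₂ = 1.39074×10⁻⁵ → Δ(αL) = 1.16982×10⁻⁵ m/K
ΔT = 2.90×10⁻³ / 1.16982×10⁻⁵ = 247.901 K, so T = 29.5 + 247.901 = 277.401 °C

T = 277.4 °C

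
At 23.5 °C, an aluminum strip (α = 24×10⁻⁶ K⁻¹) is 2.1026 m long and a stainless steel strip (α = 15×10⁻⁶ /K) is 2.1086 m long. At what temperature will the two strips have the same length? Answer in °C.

L₁(1 + α₁ΔT) = L₂(1 + α₂ΔT) ⇒ ΔT = (L₂ − L₁)/(α₁L₁ − α₂L₂)
L₂ − L₁ = 2.1086 − 2.1026 = 6.00×10⁻³ m
α₁L₁ − α₂L₂ = 24×10⁻⁶×2.1026 − 15×10⁻⁶×2.1086 = 1.88334×10⁻⁵ m/K
ΔT = 6.00×10⁻³ / 1.88334×10⁻⁵ = 318.583 K
T = 23.5 + 318.583 = 342.083 °C

T = 342.1 °C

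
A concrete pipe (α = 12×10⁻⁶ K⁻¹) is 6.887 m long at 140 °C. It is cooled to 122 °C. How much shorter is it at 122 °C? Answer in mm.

ΔL = 1.49 mm

|ΔT| = |122 − 140| = 18 K
ΔL = αL₀ΔT = (12×10⁻⁶)(6.887)(18) = 1.49×10⁻³ m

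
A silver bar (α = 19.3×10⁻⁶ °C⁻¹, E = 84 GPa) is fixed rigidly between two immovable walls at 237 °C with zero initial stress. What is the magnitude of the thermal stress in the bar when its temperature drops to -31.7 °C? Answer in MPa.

Fully constrained: the free strain ε = αΔT is blocked, so σ = Eε = EαΔT.
|ΔT| = 268.7 K
σ = 84.0×10⁹ × 19.3×10⁻⁶ × 268.7 = 4.36×10⁸ Pa

σ = 436 MPa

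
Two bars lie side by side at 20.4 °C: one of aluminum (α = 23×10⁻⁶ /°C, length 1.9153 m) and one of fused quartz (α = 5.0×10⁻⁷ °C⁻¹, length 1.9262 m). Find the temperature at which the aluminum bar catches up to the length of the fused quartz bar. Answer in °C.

L₁(1 + α₁ΔT) = L₂(1 + α₂ΔT) ⇒ ΔT = (L₂ − L₁)/(α₁L₁ − α₂L₂)
L₂ − L₁ = 1.9262 − 1.9153 = 1.09×10⁻² m
α₁L₁ − α₂L₂ = 23×10⁻⁶×1.9153 − 5.0×10⁻⁷×1.9262 = 4.30888×10⁻⁵ m/K
ΔT = 1.09×10⁻² / 4.30888×10⁻⁵ = 252.966 K
T = 20.4 + 252.966 = 273.366 °C

T = 273.4 °C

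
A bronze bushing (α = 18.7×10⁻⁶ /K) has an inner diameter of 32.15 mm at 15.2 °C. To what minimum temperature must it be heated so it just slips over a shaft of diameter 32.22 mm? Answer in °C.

Required Δd = 32.22 − 32.15 = 0.07 mm
Δd = αd₀ΔT ⇒ ΔT = Δd/(αd₀) = 0.07 / (18.7×10⁻⁶ × 32.15) = 116.43 K
T_min = 15.2 + 116.43 = 131.63 °C

T = 132 °C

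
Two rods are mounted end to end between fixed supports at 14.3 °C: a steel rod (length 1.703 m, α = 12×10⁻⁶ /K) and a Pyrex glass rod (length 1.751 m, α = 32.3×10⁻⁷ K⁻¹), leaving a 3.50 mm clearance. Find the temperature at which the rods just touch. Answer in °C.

T = 148 °C

α₁L₁ = 2.0436×10⁻⁵ m/K, α₂L₂ = 5.65573×10⁻⁶ m/K → total 2.609173×10⁻⁵ m/K
ΔT = g/(α₁L₁+α₂L₂) = 3.50×10⁻³ / 2.609173×10⁻⁵ = 134.14 K
T = 14.3 + 134.14 = 148.44 °C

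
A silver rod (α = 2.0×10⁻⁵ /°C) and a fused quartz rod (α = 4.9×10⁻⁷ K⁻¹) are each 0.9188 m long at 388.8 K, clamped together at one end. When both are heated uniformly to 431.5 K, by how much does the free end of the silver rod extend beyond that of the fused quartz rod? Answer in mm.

ΔT = 42.7 K
silver: ΔL = 2.0×10⁻⁵ × 0.9188 m × 42.7 = 7.8466×10⁻⁴ m = 0.78466 mm
fused quartz: ΔL = 4.9×10⁻⁷ × 0.9188 m × 42.7 = 1.9224×10⁻⁵ m = 0.019224 mm
difference = 0.78466 − 0.019224 = 0.765436 mm

0.765 mm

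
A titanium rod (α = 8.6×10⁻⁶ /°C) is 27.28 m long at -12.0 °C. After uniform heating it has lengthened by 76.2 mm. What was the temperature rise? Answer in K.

ΔT = 325 K

ΔL = αL₀ΔT ⇒ ΔT = ΔL / (αL₀)
ΔT = 76.2×10⁻³ m / (8.6×10⁻⁶ × 27.28 m) = 324.80 K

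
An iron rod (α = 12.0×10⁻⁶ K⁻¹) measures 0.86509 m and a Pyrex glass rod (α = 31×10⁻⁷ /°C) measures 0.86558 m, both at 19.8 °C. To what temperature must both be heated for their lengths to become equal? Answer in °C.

T = 83.45 °C

Equal length when α₁L₁ΔT − α₂L₂ΔT = L₂ − L₁ = 4.90×10⁻⁴ m
α₁L₁ = 1.038108×10⁻⁵, α₂L₂ = 2.683298×10⁻⁶ → Δ(αL) = 7.697782×10⁻⁶ m/K
ΔT = 4.90×10⁻⁴ / 7.697782×10⁻⁶ = 63.6547 K, so T = 19.8 + 63.6547 = 83.4547 °C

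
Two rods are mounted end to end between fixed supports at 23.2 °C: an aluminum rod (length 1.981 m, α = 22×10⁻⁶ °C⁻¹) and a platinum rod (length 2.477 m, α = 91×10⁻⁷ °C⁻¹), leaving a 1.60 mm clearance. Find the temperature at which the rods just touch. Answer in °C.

α₁L₁ = 4.3582×10⁻⁵ m/K, α₂L₂ = 2.25407×10⁻⁵ m/K → total 6.61227×10⁻⁵ m/K
ΔT = g/(α₁L₁+α₂L₂) = 1.60×10⁻³ / 6.61227×10⁻⁵ = 24.197 K
T = 23.2 + 24.197 = 47.397 °C

T = 47.4 °C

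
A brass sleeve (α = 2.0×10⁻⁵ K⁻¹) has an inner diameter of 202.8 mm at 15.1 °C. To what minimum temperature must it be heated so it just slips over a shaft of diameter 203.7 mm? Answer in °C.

Required Δd = 203.7 − 202.8 = 0.9 mm
Δd = αd₀ΔT ⇒ ΔT = Δd/(αd₀) = 0.9 / (2.0×10⁻⁵ × 202.8) = 221.89 K
T_min = 15.1 + 221.89 = 236.99 °C

T = 237 °C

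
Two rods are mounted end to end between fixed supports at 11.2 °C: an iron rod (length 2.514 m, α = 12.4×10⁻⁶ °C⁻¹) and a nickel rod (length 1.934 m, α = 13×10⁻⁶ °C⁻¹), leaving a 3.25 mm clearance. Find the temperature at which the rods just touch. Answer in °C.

Gap closes when ΔL₁ + ΔL₂ = 3.25 mm = 3.25×10⁻³ m
(α₁L₁ + α₂L₂)ΔT = g
α₁L₁ + α₂L₂ = 12.4×10⁻⁶×2.514 + 13×10⁻⁶×1.934 = 5.63156×10⁻⁵ m/K
ΔT = 3.25×10⁻³ / 5.63156×10⁻⁵ = 57.710 K
T = 11.2 + 57.710 = 68.910 °C

T = 68.9 °C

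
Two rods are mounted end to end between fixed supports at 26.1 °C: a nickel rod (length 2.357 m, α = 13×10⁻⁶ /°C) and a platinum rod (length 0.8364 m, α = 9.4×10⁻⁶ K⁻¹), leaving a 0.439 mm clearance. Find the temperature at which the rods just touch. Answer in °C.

T = 37.5 °C

α₁L₁ = 3.0641×10⁻⁵ m/K, α₂L₂ = 7.86216×10⁻⁶ m/K → total 3.850316×10⁻⁵ m/K
ΔT = g/(α₁L₁+α₂L₂) = 4.39×10⁻⁴ / 3.850316×10⁻⁵ = 11.402 K
T = 26.1 + 11.402 = 37.502 °C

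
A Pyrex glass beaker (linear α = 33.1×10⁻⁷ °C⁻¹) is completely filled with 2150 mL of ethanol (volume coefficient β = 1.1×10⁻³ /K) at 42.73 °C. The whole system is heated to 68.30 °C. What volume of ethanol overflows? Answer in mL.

The beaker also expands: β_container ≈ 3α = 9.93×10⁻⁶ /K
Net overflow = V₀(β_liq − 3α_cont)ΔT
β − 3α = 1.10×10⁻³ − 9.93×10⁻⁶ = 1.09007×10⁻³ /K; ΔT = 25.57 K
ΔV = 2150 × 1.09007×10⁻³ × 25.57 = 59.9 mL

59.9 mL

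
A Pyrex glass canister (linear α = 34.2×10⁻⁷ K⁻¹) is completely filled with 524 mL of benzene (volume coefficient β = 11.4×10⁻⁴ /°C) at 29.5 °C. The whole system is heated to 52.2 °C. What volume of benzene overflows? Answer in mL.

13.4 mL

The canister also expands: β_container ≈ 3α = 1.026×10⁻⁵ /K
Net overflow = V₀(β_liq − 3α_cont)ΔT
β − 3α = 1.14×10⁻³ − 1.026×10⁻⁵ = 1.12974×10⁻³ /K; ΔT = 22.7 K
ΔV = 524 × 1.12974×10⁻³ × 22.7 = 13.4 mL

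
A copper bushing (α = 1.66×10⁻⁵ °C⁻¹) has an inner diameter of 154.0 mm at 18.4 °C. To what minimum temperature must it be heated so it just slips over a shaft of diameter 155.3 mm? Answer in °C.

Required Δd = 155.3 − 154.0 = 1.3 mm
Δd = αd₀ΔT ⇒ ΔT = Δd/(αd₀) = 1.3 / (1.66×10⁻⁵ × 154.0) = 508.53 K
T_min = 18.4 + 508.53 = 526.93 °C

T = 527 °C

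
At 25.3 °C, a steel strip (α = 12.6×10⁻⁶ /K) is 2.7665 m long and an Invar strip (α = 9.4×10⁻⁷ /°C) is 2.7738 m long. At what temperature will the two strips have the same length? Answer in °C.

L₁(1 + α₁ΔT) = L₂(1 + α₂ΔT) ⇒ ΔT = (L₂ − L₁)/(α₁L₁ − α₂L₂)
L₂ − L₁ = 2.7738 − 2.7665 = 7.30×10⁻³ m
α₁L₁ − α₂L₂ = 12.6×10⁻⁶×2.7665 − 9.4×10⁻⁷×2.7738 = 3.2250528×10⁻⁵ m/K
ΔT = 7.30×10⁻³ / 3.2250528×10⁻⁵ = 226.353 K
T = 25.3 + 226.353 = 251.653 °C

T = 251.7 °C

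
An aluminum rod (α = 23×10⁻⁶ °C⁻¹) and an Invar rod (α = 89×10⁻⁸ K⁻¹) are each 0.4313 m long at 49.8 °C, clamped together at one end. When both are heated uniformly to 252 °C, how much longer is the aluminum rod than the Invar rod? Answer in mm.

1.93 mm

ΔT = 202.2 K
aluminum: ΔL = 23×10⁻⁶ × 0.4313 m × 202.2 = 2.0058×10⁻³ m = 2.0058 mm
Invar: ΔL = 89×10⁻⁸ × 0.4313 m × 202.2 = 7.7616×10⁻⁵ m = 0.077616 mm
difference = 2.0058 − 0.077616 = 1.928184 mm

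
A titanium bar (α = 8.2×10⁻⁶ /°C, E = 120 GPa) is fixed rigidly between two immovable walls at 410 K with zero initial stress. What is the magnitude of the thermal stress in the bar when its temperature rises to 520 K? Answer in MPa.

Fully constrained: the free strain ε = αΔT is blocked, so σ = Eε = EαΔT.
|ΔT| = 110 K
σ = 120×10⁹ × 8.2×10⁻⁶ × 110 = 1.08×10⁸ Pa

σ = 108 MPa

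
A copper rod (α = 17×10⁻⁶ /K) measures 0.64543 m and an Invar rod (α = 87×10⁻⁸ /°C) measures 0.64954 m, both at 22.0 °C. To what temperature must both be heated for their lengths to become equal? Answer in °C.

T = 416.9 °C

Equal length when α₁L₁ΔT − α₂L₂ΔT = L₂ − L₁ = 4.11×10⁻³ m
α₁L₁ = 1.097231×10⁻⁵, α₂L₂ = 5.650998×10⁻⁷ → Δ(αL) = 1.04072102×10⁻⁵ m/K
ΔT = 4.11×10⁻³ / 1.04072102×10⁻⁵ = 394.919 K, so T = 22.0 + 394.919 = 416.919 °C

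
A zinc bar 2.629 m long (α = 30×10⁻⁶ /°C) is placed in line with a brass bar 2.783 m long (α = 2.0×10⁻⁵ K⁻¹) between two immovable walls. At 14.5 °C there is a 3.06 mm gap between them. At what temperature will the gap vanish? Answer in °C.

T = 37.2 °C

Gap closes when ΔL₁ + ΔL₂ = 3.06 mm = 3.06×10⁻³ m
(α₁L₁ + α₂L₂)ΔT = g
α₁L₁ + α₂L₂ = 30×10⁻⁶×2.629 + 2.0×10⁻⁵×2.783 = 1.3453×10⁻⁴ m/K
ΔT = 3.06×10⁻³ / 1.3453×10⁻⁴ = 22.746 K
T = 14.5 + 22.746 = 37.246 °C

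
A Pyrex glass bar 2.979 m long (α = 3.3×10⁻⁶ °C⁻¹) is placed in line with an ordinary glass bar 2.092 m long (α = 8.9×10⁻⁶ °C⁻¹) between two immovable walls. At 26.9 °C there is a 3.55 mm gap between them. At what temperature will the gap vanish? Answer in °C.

α₁L₁ = 9.8307×10⁻⁶ m/K, α₂L₂ = 1.86188×10⁻⁵ m/K → total 2.84495×10⁻⁵ m/K
ΔT = g/(α₁L₁+α₂L₂) = 3.55×10⁻³ / 2.84495×10⁻⁵ = 124.78 K
T = 26.9 + 124.78 = 151.68 °C

T = 152 °C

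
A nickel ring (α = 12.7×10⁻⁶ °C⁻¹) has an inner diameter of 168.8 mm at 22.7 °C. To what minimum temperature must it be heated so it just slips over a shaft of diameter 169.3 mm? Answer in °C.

T = 256 °C

Required Δd = 169.3 − 168.8 = 0.5 mm
Δd = αd₀ΔT ⇒ ΔT = Δd/(αd₀) = 0.5 / (12.7×10⁻⁶ × 168.8) = 233.24 K
T_min = 22.7 + 233.24 = 255.94 °C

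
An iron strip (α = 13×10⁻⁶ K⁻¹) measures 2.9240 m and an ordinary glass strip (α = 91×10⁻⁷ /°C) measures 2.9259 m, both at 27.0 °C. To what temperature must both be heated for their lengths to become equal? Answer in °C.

L₁(1 + α₁ΔT) = L₂(1 + α₂ΔT) ⇒ ΔT = (L₂ − L₁)/(α₁L₁ − α₂L₂)
L₂ − L₁ = 2.9259 − 2.9240 = 1.90×10⁻³ m
α₁L₁ − α₂L₂ = 13×10⁻⁶×2.9240 − 91×10⁻⁷×2.9259 = 1.138631×10⁻⁵ m/K
ΔT = 1.90×10⁻³ / 1.138631×10⁻⁵ = 166.867 K
T = 27.0 + 166.867 = 193.867 °C

T = 193.9 °C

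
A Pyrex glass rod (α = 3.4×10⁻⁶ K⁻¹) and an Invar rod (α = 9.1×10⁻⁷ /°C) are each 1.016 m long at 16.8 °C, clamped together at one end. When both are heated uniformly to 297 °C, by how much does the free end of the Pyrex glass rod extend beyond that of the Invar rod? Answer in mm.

0.709 mm

ΔT = 280.2 K
Pyrex glass: ΔL = 3.4×10⁻⁶ × 1.016 m × 280.2 = 9.6792×10⁻⁴ m = 0.96792 mm
Invar: ΔL = 9.1×10⁻⁷ × 1.016 m × 280.2 = 2.5906×10⁻⁴ m = 0.25906 mm
difference = 0.96792 − 0.25906 = 0.70886 mm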